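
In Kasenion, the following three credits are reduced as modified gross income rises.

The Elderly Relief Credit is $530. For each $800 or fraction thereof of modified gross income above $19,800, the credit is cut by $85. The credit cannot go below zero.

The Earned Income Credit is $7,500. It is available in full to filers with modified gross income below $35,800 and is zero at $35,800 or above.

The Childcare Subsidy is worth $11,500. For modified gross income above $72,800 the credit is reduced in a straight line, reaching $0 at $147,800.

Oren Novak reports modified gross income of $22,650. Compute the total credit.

$19,190

Elderly Relief Credit: income exceeds $19,800 by $2,850, which is 4 full-or-partial $800 increments; reduction = 4 × $85 = $340, leaving $190.
Earned Income Credit: $22,650 is below the $35,800 cutoff, so the full $7,500 applies.
Childcare Subsidy: $22,650 is at or below the $72,800 threshold, so the full $11,500 applies.
Total: $190 + $7,500 + $11,500 = $19,190.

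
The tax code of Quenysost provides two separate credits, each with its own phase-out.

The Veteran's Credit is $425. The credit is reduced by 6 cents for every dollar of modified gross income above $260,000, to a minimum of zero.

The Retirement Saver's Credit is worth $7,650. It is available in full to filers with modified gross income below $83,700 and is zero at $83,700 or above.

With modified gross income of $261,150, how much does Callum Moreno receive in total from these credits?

Veteran's Credit: 6% of the $1,150 excess over $260,000 is $69; credit = $425 − $69 = $356.
Retirement Saver's Credit: $261,150 meets or exceeds the $83,700 cutoff, so the credit is $0.
Total: $356 + $0 = $356.

$356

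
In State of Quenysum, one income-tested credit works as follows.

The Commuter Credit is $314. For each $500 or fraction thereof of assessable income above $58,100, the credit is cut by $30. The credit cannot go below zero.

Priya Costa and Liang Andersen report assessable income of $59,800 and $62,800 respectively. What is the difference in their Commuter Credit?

$180

Priya ($59,800): Commuter Credit: income exceeds $58,100 by $1,700, which is 4 full-or-partial $500 increments; reduction = 4 × $30 = $120, leaving $194.
Liang ($62,800): Commuter Credit: income exceeds $58,100 by $4,700, which is 10 full-or-partial $500 increments; reduction = 10 × $30 = $300, leaving $14.
Difference: |$194 − $14| = $180.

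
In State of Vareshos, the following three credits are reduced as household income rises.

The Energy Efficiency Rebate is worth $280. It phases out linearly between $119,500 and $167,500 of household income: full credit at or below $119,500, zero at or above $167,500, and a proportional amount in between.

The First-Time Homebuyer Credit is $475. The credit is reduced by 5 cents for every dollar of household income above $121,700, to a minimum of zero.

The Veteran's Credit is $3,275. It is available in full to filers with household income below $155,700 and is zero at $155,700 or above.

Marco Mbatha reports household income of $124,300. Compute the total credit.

$3,872

Energy Efficiency Rebate: $124,300 is $4,800 into a $48,000 phase-out range, leaving 43,200/48,000 of the credit: $280 × 43,200/48,000 = $252.
First-Time Homebuyer Credit: 5% of the $2,600 excess over $121,700 is $130; credit = $475 − $130 = $345.
Veteran's Credit: $124,300 is below the $155,700 cutoff, so the full $3,275 applies.
Total: $252 + $345 + $3,275 = $3,872.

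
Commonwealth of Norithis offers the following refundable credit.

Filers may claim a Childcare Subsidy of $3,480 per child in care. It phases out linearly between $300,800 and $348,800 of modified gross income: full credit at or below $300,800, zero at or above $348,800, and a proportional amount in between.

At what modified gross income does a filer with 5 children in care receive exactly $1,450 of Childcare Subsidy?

$344,800

Full credit = 5 × $3,480 = $17,400.
$1,450 is 1,450/17,400 of the full $17,400, so 15,950/17,400 of the $48,000 range has been used: income = $300,800 + $48,000 × 15,950/17,400 = $344,800.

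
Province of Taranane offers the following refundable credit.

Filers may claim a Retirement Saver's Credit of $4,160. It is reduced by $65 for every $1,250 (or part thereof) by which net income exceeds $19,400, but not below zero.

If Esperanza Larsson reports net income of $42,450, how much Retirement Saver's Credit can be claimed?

$2,925

Retirement Saver's Credit: income exceeds $19,400 by $23,050, which is 19 full-or-partial $1,250 increments; reduction = 19 × $65 = $1,235, leaving $2,925.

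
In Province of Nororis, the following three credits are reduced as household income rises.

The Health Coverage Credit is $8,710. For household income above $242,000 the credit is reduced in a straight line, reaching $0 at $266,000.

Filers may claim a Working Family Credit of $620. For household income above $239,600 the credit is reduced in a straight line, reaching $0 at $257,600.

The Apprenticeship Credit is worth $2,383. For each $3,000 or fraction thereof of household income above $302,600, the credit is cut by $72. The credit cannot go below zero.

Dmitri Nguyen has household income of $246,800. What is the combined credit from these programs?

Health Coverage Credit: $246,800 is $4,800 into a $24,000 phase-out range, leaving 19,200/24,000 of the credit: $8,710 × 19,200/24,000 = $6,968.
Working Family Credit: $246,800 is $7,200 into a $18,000 phase-out range, leaving 10,800/18,000 of the credit: $620 × 10,800/18,000 = $372.
Apprenticeship Credit: $246,800 is at or below the $302,600 threshold, so the full $2,383 applies.
Total: $6,968 + $372 + $2,383 = $9,723.

$9,723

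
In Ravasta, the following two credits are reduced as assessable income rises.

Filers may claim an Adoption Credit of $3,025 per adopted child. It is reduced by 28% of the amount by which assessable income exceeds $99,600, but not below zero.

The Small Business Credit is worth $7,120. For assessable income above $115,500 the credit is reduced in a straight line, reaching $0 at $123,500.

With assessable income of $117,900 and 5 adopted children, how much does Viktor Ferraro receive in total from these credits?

Adoption Credit: base = 5 × $3,025 = $15,125. 28% of the $18,300 excess over $99,600 is $5,124; credit = $15,125 − $5,124 = $10,001.
Small Business Credit: $117,900 is $2,400 into a $8,000 phase-out range, leaving 5,600/8,000 of the credit: $7,120 × 5,600/8,000 = $4,984.
Total: $10,001 + $4,984 = $14,985.

$14,985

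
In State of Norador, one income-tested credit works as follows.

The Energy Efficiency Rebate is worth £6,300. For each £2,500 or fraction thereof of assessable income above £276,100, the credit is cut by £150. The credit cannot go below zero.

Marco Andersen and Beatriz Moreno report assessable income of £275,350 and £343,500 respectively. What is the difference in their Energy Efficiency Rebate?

Marco (£275,350): Energy Efficiency Rebate: £275,350 is at or below the £276,100 threshold, so the full £6,300 applies.
Beatriz (£343,500): Energy Efficiency Rebate: income exceeds £276,100 by £67,400, which is 27 full-or-partial £2,500 increments; reduction = 27 × £150 = £4,050, leaving £2,250.
Difference: |£6,300 − £2,250| = £4,050.

£4,050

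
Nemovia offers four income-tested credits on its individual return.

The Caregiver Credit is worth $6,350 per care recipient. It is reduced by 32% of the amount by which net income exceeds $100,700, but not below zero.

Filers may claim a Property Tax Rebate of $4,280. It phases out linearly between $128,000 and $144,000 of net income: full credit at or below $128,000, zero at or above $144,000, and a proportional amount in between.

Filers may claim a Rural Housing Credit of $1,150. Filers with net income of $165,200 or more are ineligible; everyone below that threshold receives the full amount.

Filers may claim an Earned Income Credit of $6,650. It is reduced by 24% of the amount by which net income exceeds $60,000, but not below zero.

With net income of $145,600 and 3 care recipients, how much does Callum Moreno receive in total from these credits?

$5,832

Caregiver Credit: base = 3 × $6,350 = $19,050. 32% of the $44,900 excess over $100,700 is $14,368; credit = $19,050 − $14,368 = $4,682.
Property Tax Rebate: $145,600 is at or above $144,000, so the credit is $0.
Rural Housing Credit: $145,600 is below the $165,200 cutoff, so the full $1,150 applies.
Earned Income Credit: 24% of the $85,600 excess over $60,000 is $20,544 ≥ base, so the credit is $0.
Total: $4,682 + $0 + $1,150 + $0 = $5,832.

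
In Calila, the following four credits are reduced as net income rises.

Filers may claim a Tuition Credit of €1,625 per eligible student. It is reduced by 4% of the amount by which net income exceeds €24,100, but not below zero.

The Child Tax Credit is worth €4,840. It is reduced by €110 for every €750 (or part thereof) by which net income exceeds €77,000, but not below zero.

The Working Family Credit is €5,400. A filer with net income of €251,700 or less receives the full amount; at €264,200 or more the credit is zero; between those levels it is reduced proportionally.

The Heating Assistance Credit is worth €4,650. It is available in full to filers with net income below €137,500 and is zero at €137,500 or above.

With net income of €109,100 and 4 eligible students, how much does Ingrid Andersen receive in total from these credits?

Tuition Credit: base = 4 × €1,625 = €6,500. 4% of the €85,000 excess over €24,100 is €3,400; credit = €6,500 − €3,400 = €3,100.
Child Tax Credit: income exceeds €77,000 by €32,100, which is 43 full-or-partial €750 increments; reduction = 43 × €110 = €4,730, leaving €110.
Working Family Credit: €109,100 is at or below the €251,700 threshold, so the full €5,400 applies.
Heating Assistance Credit: €109,100 is below the €137,500 cutoff, so the full €4,650 applies.
Total: €3,100 + €110 + €5,400 + €4,650 = €13,260.

€13,260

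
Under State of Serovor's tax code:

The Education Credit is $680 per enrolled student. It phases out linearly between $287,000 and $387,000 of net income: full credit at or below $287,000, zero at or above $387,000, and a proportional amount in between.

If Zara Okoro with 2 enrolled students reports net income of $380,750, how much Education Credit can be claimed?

Education Credit: base = 2 × $680 = $1,360. $380,750 is $93,750 into a $100,000 phase-out range, leaving 6,250/100,000 of the credit: $1,360 × 6,250/100,000 = $85.

$85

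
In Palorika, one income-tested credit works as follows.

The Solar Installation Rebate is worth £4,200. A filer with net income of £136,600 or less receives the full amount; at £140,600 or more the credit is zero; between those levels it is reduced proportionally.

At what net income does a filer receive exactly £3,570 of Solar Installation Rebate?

£3,570 is 3,570/4,200 of the full £4,200, so 630/4,200 of the £4,000 range has been used: income = £136,600 + £4,000 × 630/4,200 = £137,200.

£137,200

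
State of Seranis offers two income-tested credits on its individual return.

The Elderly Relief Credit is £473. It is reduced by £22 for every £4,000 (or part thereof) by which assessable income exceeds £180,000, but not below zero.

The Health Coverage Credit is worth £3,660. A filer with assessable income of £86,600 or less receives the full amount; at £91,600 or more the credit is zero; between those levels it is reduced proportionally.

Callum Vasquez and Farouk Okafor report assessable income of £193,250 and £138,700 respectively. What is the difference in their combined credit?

Callum (£193,250): Elderly Relief Credit: income exceeds £180,000 by £13,250, which is 4 full-or-partial £4,000 increments; reduction = 4 × £22 = £88, leaving £385. Health Coverage Credit: £193,250 is at or above £91,600, so the credit is £0. total £385 + £0 = £385
Farouk (£138,700): Elderly Relief Credit: £138,700 is at or below the £180,000 threshold, so the full £473 applies. Health Coverage Credit: £138,700 is at or above £91,600, so the credit is £0. total £473 + £0 = £473
Difference: |£385 − £473| = £88.

£88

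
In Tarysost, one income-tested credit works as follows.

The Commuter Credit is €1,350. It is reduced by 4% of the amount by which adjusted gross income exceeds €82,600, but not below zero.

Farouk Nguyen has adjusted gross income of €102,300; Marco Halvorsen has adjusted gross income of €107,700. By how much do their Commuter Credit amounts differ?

€216

Farouk (€102,300): Commuter Credit: 4% of the €19,700 excess over €82,600 is €788; credit = €1,350 − €788 = €562.
Marco (€107,700): Commuter Credit: 4% of the €25,100 excess over €82,600 is €1,004; credit = €1,350 − €1,004 = €346.
Difference: |€562 − €346| = €216.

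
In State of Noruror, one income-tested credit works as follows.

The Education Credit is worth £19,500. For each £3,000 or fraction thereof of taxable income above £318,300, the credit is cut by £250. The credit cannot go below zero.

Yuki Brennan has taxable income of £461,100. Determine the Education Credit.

Education Credit: income exceeds £318,300 by £142,800, which is 48 full-or-partial £3,000 increments; reduction = 48 × £250 = £12,000, leaving £7,500.

£7,500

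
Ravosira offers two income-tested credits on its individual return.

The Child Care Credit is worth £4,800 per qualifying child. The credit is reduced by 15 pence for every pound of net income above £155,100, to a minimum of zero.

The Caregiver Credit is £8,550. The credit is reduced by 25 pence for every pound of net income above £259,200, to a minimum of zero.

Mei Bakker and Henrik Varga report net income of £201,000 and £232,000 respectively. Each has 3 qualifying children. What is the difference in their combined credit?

£4,650

Mei (£201,000): Child Care Credit: base = 3 × £4,800 = £14,400. 15% of the £45,900 excess over £155,100 is £6,885; credit = £14,400 − £6,885 = £7,515. Caregiver Credit: £201,000 is at or below the £259,200 threshold, so the full £8,550 applies. total £7,515 + £8,550 = £16,065
Henrik (£232,000): Child Care Credit: base = 3 × £4,800 = £14,400. 15% of the £76,900 excess over £155,100 is £11,535; credit = £14,400 − £11,535 = £2,865. Caregiver Credit: £232,000 is at or below the £259,200 threshold, so the full £8,550 applies. total £2,865 + £8,550 = £11,415
Difference: |£16,065 − £11,415| = £4,650.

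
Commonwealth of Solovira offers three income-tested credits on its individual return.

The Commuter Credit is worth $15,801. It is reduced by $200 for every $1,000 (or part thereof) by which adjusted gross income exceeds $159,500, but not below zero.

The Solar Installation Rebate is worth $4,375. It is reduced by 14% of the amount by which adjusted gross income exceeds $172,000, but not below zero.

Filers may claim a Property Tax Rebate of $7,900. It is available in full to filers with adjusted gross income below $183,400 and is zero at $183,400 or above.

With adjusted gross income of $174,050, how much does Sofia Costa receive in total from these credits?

$24,789

Commuter Credit: income exceeds $159,500 by $14,550, which is 15 full-or-partial $1,000 increments; reduction = 15 × $200 = $3,000, leaving $12,801.
Solar Installation Rebate: 14% of the $2,050 excess over $172,000 is $287; credit = $4,375 − $287 = $4,088.
Property Tax Rebate: $174,050 is below the $183,400 cutoff, so the full $7,900 applies.
Total: $12,801 + $4,088 + $7,900 = $24,789.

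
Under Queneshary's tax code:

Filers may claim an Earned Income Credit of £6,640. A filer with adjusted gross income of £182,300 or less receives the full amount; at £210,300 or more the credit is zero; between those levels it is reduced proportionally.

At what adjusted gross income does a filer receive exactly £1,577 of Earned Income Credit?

£203,650

£1,577 is 1,577/6,640 of the full £6,640, so 5,063/6,640 of the £28,000 range has been used: income = £182,300 + £28,000 × 5,063/6,640 = £203,650.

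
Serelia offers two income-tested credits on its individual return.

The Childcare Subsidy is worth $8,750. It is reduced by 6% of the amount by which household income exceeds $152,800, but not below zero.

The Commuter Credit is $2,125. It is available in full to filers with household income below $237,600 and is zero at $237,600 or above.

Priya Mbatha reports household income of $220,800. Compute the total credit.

$6,795

Childcare Subsidy: 6% of the $68,000 excess over $152,800 is $4,080; credit = $8,750 − $4,080 = $4,670.
Commuter Credit: $220,800 is below the $237,600 cutoff, so the full $2,125 applies.
Total: $4,670 + $2,125 = $6,795.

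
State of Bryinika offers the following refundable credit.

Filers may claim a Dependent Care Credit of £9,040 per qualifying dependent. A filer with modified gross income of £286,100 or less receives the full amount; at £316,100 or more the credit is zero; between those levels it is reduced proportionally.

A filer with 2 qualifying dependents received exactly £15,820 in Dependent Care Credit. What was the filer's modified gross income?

Full credit = 2 × £9,040 = £18,080.
£15,820 is 15,820/18,080 of the full £18,080, so 2,260/18,080 of the £30,000 range has been used: income = £286,100 + £30,000 × 2,260/18,080 = £289,850.

£289,850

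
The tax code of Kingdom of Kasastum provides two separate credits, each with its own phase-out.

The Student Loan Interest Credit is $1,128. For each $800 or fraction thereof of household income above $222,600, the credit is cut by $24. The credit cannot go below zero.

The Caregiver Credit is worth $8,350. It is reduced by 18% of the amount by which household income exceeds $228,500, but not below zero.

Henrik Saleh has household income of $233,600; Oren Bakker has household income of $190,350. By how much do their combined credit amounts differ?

$1,254

Henrik ($233,600): Student Loan Interest Credit: income exceeds $222,600 by $11,000, which is 14 full-or-partial $800 increments; reduction = 14 × $24 = $336, leaving $792. Caregiver Credit: 18% of the $5,100 excess over $228,500 is $918; credit = $8,350 − $918 = $7,432. total $792 + $7,432 = $8,224
Oren ($190,350): Student Loan Interest Credit: $190,350 is at or below the $222,600 threshold, so the full $1,128 applies. Caregiver Credit: $190,350 is at or below the $228,500 threshold, so the full $8,350 applies. total $1,128 + $8,350 = $9,478
Difference: |$8,224 − $9,478| = $1,254.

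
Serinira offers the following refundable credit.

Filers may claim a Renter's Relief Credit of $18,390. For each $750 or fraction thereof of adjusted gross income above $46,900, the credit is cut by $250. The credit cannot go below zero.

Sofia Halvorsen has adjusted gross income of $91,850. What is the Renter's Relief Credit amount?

Renter's Relief Credit: income exceeds $46,900 by $44,950, which is 60 full-or-partial $750 increments; reduction = 60 × $250 = $15,000, leaving $3,390.

$3,390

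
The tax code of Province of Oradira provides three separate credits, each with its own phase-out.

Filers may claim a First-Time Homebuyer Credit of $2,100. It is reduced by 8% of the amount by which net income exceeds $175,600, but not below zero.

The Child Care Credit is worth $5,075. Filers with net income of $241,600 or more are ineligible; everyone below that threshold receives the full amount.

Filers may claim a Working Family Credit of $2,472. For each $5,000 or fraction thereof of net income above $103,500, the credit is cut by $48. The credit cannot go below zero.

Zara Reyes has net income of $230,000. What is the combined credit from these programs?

$6,299

First-Time Homebuyer Credit: 8% of the $54,400 excess over $175,600 is $4,352 ≥ base, so the credit is $0.
Child Care Credit: $230,000 is below the $241,600 cutoff, so the full $5,075 applies.
Working Family Credit: income exceeds $103,500 by $126,500, which is 26 full-or-partial $5,000 increments; reduction = 26 × $48 = $1,248, leaving $1,224.
Total: $0 + $5,075 + $1,224 = $6,299.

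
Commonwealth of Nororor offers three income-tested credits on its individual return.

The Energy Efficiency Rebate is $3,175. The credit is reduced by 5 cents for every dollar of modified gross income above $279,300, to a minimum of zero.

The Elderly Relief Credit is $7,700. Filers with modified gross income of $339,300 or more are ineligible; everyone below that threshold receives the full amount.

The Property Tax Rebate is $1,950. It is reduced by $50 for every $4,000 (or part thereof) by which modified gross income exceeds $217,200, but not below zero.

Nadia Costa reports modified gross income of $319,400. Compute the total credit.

Energy Efficiency Rebate: 5% of the $40,100 excess over $279,300 is $2,005; credit = $3,175 − $2,005 = $1,170.
Elderly Relief Credit: $319,400 is below the $339,300 cutoff, so the full $7,700 applies.
Property Tax Rebate: income exceeds $217,200 by $102,200, which is 26 full-or-partial $4,000 increments; reduction = 26 × $50 = $1,300, leaving $650.
Total: $1,170 + $7,700 + $650 = $9,520.

$9,520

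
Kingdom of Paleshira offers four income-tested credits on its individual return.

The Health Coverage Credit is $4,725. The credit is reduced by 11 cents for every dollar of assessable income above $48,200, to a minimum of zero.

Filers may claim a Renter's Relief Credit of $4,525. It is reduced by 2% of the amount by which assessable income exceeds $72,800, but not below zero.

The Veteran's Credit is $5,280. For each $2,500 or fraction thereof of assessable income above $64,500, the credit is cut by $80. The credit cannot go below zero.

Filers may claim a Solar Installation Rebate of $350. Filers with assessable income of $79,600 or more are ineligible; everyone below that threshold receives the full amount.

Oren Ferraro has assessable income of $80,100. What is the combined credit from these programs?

Health Coverage Credit: 11% of the $31,900 excess over $48,200 is $3,509; credit = $4,725 − $3,509 = $1,216.
Renter's Relief Credit: 2% of the $7,300 excess over $72,800 is $146; credit = $4,525 − $146 = $4,379.
Veteran's Credit: income exceeds $64,500 by $15,600, which is 7 full-or-partial $2,500 increments; reduction = 7 × $80 = $560, leaving $4,720.
Solar Installation Rebate: $80,100 meets or exceeds the $79,600 cutoff, so the credit is $0.
Total: $1,216 + $4,379 + $4,720 + $0 = $10,315.

$10,315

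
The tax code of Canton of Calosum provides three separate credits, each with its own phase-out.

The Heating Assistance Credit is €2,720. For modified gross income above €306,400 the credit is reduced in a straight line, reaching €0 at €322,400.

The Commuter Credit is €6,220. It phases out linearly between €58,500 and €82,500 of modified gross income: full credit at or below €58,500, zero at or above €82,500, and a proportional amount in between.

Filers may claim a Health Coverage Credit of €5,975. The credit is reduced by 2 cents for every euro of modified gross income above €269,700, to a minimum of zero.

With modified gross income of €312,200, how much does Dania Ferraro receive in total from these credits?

€6,859

Heating Assistance Credit: €312,200 is €5,800 into a €16,000 phase-out range, leaving 10,200/16,000 of the credit: €2,720 × 10,200/16,000 = €1,734.
Commuter Credit: €312,200 is at or above €82,500, so the credit is €0.
Health Coverage Credit: 2% of the €42,500 excess over €269,700 is €850; credit = €5,975 − €850 = €5,125.
Total: €1,734 + €0 + €5,125 = €6,859.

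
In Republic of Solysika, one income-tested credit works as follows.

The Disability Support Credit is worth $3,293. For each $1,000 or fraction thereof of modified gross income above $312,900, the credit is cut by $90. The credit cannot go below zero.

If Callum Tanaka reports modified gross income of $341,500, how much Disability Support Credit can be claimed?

Disability Support Credit: income exceeds $312,900 by $28,600, which is 29 full-or-partial $1,000 increments; reduction = 29 × $90 = $2,610, leaving $683.

$683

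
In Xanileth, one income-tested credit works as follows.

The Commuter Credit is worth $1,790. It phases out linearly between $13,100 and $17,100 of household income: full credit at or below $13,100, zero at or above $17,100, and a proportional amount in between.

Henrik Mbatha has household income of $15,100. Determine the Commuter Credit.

$895

Commuter Credit: $15,100 is $2,000 into a $4,000 phase-out range, leaving 2,000/4,000 of the credit: $1,790 × 2,000/4,000 = $895.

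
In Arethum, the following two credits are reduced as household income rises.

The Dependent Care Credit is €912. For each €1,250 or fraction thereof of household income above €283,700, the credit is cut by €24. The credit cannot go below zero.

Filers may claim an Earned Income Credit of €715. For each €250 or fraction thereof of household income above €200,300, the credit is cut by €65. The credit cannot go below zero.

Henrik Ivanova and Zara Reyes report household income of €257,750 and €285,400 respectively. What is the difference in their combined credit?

€48

Henrik (€257,750): Dependent Care Credit: €257,750 is at or below the €283,700 threshold, so the full €912 applies. Earned Income Credit: income exceeds €200,300 by €57,450 → 230 increments × €65 = €14,950 ≥ base, so the credit is €0. total €912 + €0 = €912
Zara (€285,400): Dependent Care Credit: income exceeds €283,700 by €1,700, which is 2 full-or-partial €1,250 increments; reduction = 2 × €24 = €48, leaving €864. Earned Income Credit: income exceeds €200,300 by €85,100 → 341 increments × €65 = €22,165 ≥ base, so the credit is €0. total €864 + €0 = €864
Difference: |€912 − €864| = €48.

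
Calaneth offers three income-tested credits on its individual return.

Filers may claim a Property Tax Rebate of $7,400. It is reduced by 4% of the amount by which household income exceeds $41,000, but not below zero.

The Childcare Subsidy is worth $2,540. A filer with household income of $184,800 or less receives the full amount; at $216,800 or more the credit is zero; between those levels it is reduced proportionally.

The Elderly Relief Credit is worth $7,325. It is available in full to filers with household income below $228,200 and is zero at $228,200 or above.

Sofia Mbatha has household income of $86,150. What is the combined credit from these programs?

Property Tax Rebate: 4% of the $45,150 excess over $41,000 is $1,806; credit = $7,400 − $1,806 = $5,594.
Childcare Subsidy: $86,150 is at or below the $184,800 threshold, so the full $2,540 applies.
Elderly Relief Credit: $86,150 is below the $228,200 cutoff, so the full $7,325 applies.
Total: $5,594 + $2,540 + $7,325 = $15,459.

$15,459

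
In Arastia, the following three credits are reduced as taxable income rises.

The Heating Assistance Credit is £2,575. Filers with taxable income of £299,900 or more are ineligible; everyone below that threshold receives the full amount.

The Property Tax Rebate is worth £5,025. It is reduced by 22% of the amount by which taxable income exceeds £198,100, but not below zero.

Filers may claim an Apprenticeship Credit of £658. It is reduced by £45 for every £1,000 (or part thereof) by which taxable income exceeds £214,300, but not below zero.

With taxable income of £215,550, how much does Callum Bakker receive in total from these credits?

Heating Assistance Credit: £215,550 is below the £299,900 cutoff, so the full £2,575 applies.
Property Tax Rebate: 22% of the £17,450 excess over £198,100 is £3,839; credit = £5,025 − £3,839 = £1,186.
Apprenticeship Credit: income exceeds £214,300 by £1,250, which is 2 full-or-partial £1,000 increments; reduction = 2 × £45 = £90, leaving £568.
Total: £2,575 + £1,186 + £568 = £4,329.

£4,329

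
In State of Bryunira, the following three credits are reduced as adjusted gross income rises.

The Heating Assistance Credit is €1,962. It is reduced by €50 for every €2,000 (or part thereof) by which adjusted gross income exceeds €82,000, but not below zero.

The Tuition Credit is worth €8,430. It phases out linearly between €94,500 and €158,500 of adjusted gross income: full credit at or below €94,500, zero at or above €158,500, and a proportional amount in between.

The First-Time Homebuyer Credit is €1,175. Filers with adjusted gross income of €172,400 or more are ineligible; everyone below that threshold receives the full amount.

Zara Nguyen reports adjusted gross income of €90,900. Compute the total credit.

Heating Assistance Credit: income exceeds €82,000 by €8,900, which is 5 full-or-partial €2,000 increments; reduction = 5 × €50 = €250, leaving €1,712.
Tuition Credit: €90,900 is at or below the €94,500 threshold, so the full €8,430 applies.
First-Time Homebuyer Credit: €90,900 is below the €172,400 cutoff, so the full €1,175 applies.
Total: €1,712 + €8,430 + €1,175 = €11,317.

€11,317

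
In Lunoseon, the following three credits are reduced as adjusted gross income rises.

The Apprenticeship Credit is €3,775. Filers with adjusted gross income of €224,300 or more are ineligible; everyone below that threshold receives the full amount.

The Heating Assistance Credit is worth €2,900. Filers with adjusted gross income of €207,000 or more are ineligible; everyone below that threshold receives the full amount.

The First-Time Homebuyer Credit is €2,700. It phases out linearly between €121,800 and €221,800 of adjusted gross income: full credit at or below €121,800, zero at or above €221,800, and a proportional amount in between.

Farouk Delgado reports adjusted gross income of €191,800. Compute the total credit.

Apprenticeship Credit: €191,800 is below the €224,300 cutoff, so the full €3,775 applies.
Heating Assistance Credit: €191,800 is below the €207,000 cutoff, so the full €2,900 applies.
First-Time Homebuyer Credit: €191,800 is €70,000 into a €100,000 phase-out range, leaving 30,000/100,000 of the credit: €2,700 × 30,000/100,000 = €810.
Total: €3,775 + €2,900 + €810 = €7,485.

€7,485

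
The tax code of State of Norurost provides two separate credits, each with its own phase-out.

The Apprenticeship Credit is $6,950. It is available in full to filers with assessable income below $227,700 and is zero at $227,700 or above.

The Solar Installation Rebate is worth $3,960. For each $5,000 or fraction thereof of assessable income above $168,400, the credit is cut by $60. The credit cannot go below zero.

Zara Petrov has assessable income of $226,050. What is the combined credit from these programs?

$10,190

Apprenticeship Credit: $226,050 is below the $227,700 cutoff, so the full $6,950 applies.
Solar Installation Rebate: income exceeds $168,400 by $57,650, which is 12 full-or-partial $5,000 increments; reduction = 12 × $60 = $720, leaving $3,240.
Total: $6,950 + $3,240 = $10,190.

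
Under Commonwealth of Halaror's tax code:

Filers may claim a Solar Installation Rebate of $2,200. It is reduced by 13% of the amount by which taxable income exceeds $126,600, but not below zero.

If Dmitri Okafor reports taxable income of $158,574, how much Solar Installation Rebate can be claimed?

Solar Installation Rebate: 13% of the $31,974 excess over $126,600 is $4,156.62 ≥ base, so the credit is $0.

$0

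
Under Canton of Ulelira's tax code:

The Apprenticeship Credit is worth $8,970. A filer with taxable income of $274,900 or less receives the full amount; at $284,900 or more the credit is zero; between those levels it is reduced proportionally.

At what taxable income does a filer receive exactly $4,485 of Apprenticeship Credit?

$4,485 is 4,485/8,970 of the full $8,970, so 4,485/8,970 of the $10,000 range has been used: income = $274,900 + $10,000 × 4,485/8,970 = $279,900.

$279,900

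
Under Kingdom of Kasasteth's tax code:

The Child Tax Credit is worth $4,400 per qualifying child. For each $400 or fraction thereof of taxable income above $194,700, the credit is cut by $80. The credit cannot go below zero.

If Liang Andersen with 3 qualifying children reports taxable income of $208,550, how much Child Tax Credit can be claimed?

$10,400

Child Tax Credit: base = 3 × $4,400 = $13,200. income exceeds $194,700 by $13,850, which is 35 full-or-partial $400 increments; reduction = 35 × $80 = $2,800, leaving $10,400.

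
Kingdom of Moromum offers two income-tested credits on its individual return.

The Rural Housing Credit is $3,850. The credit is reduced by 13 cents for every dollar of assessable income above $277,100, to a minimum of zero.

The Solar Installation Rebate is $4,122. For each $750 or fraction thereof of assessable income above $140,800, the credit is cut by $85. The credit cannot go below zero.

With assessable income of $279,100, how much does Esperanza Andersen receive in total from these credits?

$3,590

Rural Housing Credit: 13% of the $2,000 excess over $277,100 is $260; credit = $3,850 − $260 = $3,590.
Solar Installation Rebate: income exceeds $140,800 by $138,300 → 185 increments × $85 = $15,725 ≥ base, so the credit is $0.
Total: $3,590 + $0 = $3,590.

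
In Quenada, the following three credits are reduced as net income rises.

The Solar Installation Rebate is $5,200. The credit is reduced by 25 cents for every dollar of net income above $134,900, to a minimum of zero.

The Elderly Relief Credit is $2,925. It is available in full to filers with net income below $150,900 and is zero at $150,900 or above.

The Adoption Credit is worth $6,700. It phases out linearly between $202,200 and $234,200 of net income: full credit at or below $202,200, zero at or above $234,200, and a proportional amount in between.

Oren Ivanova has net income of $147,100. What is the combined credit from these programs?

$11,775

Solar Installation Rebate: 25% of the $12,200 excess over $134,900 is $3,050; credit = $5,200 − $3,050 = $2,150.
Elderly Relief Credit: $147,100 is below the $150,900 cutoff, so the full $2,925 applies.
Adoption Credit: $147,100 is at or below the $202,200 threshold, so the full $6,700 applies.
Total: $2,150 + $2,925 + $6,700 = $11,775.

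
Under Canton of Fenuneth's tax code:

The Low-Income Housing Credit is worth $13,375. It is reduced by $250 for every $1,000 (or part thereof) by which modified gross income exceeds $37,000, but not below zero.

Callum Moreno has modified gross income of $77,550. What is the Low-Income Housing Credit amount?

$3,125

Low-Income Housing Credit: income exceeds $37,000 by $40,550, which is 41 full-or-partial $1,000 increments; reduction = 41 × $250 = $10,250, leaving $3,125.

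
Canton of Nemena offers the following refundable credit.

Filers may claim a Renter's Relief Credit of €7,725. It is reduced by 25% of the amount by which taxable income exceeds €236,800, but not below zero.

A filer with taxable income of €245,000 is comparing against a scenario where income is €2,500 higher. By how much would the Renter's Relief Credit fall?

€625

At €245,000 — 25% of the €8,200 excess over €236,800 is €2,050; credit = €7,725 − €2,050 = €5,675.
At €247,500 — 25% of the €10,700 excess over €236,800 is €2,675; credit = €7,725 − €2,675 = €5,050.
Lost: €5,675 − €5,050 = €625.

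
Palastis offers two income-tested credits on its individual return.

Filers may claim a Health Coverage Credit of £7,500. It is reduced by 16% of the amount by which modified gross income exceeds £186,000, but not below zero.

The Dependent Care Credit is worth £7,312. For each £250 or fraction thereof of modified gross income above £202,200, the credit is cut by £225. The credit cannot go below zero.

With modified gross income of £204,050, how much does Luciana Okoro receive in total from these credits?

Health Coverage Credit: 16% of the £18,050 excess over £186,000 is £2,888; credit = £7,500 − £2,888 = £4,612.
Dependent Care Credit: income exceeds £202,200 by £1,850, which is 8 full-or-partial £250 increments; reduction = 8 × £225 = £1,800, leaving £5,512.
Total: £4,612 + £5,512 = £10,124.

£10,124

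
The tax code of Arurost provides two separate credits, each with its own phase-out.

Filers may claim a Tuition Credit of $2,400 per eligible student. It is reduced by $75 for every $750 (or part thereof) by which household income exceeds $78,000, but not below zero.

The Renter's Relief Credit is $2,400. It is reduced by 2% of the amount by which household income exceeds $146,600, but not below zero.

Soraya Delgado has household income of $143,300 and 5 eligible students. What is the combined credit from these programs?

Tuition Credit: base = 5 × $2,400 = $12,000. income exceeds $78,000 by $65,300, which is 88 full-or-partial $750 increments; reduction = 88 × $75 = $6,600, leaving $5,400.
Renter's Relief Credit: $143,300 is at or below the $146,600 threshold, so the full $2,400 applies.
Total: $5,400 + $2,400 = $7,800.

$7,800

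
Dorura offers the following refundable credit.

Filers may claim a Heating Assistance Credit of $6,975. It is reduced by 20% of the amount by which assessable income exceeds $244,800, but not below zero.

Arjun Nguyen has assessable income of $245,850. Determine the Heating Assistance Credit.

Heating Assistance Credit: 20% of the $1,050 excess over $244,800 is $210; credit = $6,975 − $210 = $6,765.

$6,765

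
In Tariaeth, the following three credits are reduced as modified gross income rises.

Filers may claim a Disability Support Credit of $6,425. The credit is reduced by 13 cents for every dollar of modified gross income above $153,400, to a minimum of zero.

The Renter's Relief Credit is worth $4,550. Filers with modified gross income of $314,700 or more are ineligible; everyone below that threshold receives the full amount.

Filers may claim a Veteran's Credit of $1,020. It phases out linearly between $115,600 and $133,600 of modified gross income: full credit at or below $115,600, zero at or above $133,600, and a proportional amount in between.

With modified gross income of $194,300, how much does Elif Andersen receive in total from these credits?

Disability Support Credit: 13% of the $40,900 excess over $153,400 is $5,317; credit = $6,425 − $5,317 = $1,108.
Renter's Relief Credit: $194,300 is below the $314,700 cutoff, so the full $4,550 applies.
Veteran's Credit: $194,300 is at or above $133,600, so the credit is $0.
Total: $1,108 + $4,550 + $0 = $5,658.

$5,658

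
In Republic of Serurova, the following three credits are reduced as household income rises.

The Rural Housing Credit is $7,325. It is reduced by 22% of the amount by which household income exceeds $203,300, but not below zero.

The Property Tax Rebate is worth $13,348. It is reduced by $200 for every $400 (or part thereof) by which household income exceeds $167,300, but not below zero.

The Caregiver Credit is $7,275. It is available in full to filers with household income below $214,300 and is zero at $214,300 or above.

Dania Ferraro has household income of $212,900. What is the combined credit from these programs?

$12,488

Rural Housing Credit: 22% of the $9,600 excess over $203,300 is $2,112; credit = $7,325 − $2,112 = $5,213.
Property Tax Rebate: income exceeds $167,300 by $45,600 → 114 increments × $200 = $22,800 ≥ base, so the credit is $0.
Caregiver Credit: $212,900 is below the $214,300 cutoff, so the full $7,275 applies.
Total: $5,213 + $0 + $7,275 = $12,488.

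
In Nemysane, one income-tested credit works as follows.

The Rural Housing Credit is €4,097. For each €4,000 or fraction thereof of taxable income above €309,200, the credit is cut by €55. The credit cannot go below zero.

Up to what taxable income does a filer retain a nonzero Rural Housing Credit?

€605,200

After 74 increments the reduction is 74 × €55 = €4,070, leaving €27; one more increment wipes it out. Increment 74 ends at excess 74 × €4,000 = €296,000, so the highest qualifying income is €309,200 + €296,000 = €605,200.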